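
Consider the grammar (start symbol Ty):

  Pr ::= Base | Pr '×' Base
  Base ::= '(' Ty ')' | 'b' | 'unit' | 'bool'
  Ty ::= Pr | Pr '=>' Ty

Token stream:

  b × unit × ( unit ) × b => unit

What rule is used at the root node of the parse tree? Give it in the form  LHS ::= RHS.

[Ty [Pr [Pr [Pr [Pr [Base b]] × [Base unit]] × [Base ( [Ty [Pr [Base unit]]] )]] × [Base b]] => [Ty [Pr [Base unit]]]]

Ty ::= Pr '=>' Ty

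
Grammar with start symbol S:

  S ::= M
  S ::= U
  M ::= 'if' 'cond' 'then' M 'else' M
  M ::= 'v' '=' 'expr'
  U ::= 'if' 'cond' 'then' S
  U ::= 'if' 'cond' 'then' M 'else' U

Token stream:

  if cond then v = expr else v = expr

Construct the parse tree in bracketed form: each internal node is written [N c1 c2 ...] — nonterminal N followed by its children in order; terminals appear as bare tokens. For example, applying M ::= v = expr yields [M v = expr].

[S [M if cond then [M v = expr] else [M v = expr]]]

S
M
if cond then M else M
if cond then v = expr else M
if cond then v = expr else v = expr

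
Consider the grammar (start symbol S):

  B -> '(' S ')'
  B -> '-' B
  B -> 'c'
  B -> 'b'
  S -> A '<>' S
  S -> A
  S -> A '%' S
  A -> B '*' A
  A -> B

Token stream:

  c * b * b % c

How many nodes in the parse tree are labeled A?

[S [A [B c] * [A [B b] * [A [B b]]]] % [S [A [B c]]]]

4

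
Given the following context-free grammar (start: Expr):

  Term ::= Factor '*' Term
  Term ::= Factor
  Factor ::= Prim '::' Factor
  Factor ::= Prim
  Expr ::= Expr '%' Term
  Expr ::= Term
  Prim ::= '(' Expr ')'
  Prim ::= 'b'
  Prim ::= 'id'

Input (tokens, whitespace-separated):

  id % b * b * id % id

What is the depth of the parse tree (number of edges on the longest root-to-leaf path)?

7

[Expr [Expr [Expr [Term [Factor [Prim id]]]] % [Term [Factor [Prim b]] * [Term [Factor [Prim b]] * [Term [Factor [Prim id]]]]]] % [Term [Factor [Prim id]]]]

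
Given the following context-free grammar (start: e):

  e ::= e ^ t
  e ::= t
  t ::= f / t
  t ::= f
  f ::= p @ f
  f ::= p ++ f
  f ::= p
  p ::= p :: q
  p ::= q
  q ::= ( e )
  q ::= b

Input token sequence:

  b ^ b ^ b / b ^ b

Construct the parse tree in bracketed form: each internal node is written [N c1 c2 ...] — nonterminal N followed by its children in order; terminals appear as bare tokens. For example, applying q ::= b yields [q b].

[e [e [e [e [t [f [p [q b]]]]] ^ [t [f [p [q b]]]]] ^ [t [f [p [q b]]] / [t [f [p [q b]]]]]] ^ [t [f [p [q b]]]]]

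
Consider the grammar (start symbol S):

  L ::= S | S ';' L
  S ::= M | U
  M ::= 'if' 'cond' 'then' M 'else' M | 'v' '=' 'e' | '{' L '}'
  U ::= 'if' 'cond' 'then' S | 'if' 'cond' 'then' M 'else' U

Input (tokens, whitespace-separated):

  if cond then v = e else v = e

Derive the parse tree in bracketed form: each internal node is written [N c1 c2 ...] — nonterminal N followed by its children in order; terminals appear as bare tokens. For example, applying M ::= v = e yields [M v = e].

[S [M if cond then [M v = e] else [M v = e]]]

S
M
if cond then M else M
if cond then v = e else M
if cond then v = e else v = e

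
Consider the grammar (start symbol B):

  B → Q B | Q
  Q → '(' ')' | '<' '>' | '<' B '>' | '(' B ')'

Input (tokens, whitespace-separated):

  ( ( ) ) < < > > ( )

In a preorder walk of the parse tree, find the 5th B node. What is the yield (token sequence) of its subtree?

( )

[B [Q ( [B [Q ( )]] )] [B [Q < [B [Q < >]] >] [B [Q ( )]]]]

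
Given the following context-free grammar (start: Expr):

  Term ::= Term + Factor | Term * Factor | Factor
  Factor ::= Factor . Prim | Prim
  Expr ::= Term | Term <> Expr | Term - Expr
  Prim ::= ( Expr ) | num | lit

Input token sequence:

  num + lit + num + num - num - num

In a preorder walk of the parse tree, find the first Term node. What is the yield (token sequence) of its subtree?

num + lit + num + num

[Expr [Term [Term [Term [Term [Factor [Prim num]]] + [Factor [Prim lit]]] + [Factor [Prim num]]] + [Factor [Prim num]]] - [Expr [Term [Factor [Prim num]]] - [Expr [Term [Factor [Prim num]]]]]]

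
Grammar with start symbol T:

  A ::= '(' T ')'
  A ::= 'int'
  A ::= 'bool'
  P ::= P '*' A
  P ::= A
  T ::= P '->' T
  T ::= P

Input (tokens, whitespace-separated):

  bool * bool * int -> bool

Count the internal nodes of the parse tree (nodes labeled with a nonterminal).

[T [P [P [P [A bool]] * [A bool]] * [A int]] -> [T [P [A bool]]]]

10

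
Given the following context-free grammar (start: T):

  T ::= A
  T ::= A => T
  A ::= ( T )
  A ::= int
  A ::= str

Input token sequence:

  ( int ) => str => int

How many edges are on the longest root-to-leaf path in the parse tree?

4

[T [A ( [T [A int]] )] => [T [A str] => [T [A int]]]]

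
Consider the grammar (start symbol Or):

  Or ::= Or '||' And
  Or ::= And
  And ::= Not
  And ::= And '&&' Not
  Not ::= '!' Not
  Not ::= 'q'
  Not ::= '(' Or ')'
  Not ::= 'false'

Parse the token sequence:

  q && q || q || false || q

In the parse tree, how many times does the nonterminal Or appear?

[Or [Or [Or [Or [And [And [Not q]] && [Not q]]] || [And [Not q]]] || [And [Not false]]] || [And [Not q]]]

4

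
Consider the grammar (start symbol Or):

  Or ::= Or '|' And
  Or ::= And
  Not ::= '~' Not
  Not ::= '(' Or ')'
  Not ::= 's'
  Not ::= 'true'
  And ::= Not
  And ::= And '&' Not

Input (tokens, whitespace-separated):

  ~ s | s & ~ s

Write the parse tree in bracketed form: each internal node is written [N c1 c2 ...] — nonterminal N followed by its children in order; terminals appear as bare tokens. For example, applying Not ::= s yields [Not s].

[Or [Or [And [Not ~ [Not s]]]] | [And [And [Not s]] & [Not ~ [Not s]]]]

Or
Or | And
And | And
Not | And
~ Not | And
~ s | And
~ s | And & Not
~ s | Not & Not
~ s | s & Not
~ s | s & ~ Not
~ s | s & ~ s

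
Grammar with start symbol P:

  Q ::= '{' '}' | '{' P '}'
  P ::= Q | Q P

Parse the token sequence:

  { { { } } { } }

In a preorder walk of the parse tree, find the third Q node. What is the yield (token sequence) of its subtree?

[P [Q { [P [Q { [P [Q { }]] }] [P [Q { }]]] }]]

{ }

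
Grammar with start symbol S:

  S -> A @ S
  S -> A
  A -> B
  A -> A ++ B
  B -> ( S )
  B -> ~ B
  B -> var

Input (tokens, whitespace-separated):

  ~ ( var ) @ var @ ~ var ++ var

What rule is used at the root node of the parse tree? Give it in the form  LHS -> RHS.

S -> A @ S

[S [A [B ~ [B ( [S [A [B var]]] )]]] @ [S [A [B var]] @ [S [A [A [B ~ [B var]]] ++ [B var]]]]]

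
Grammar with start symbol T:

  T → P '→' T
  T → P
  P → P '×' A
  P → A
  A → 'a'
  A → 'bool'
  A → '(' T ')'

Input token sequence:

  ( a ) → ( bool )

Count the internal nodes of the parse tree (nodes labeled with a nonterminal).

[T [P [A ( [T [P [A a]]] )]] → [T [P [A ( [T [P [A bool]]] )]]]]

12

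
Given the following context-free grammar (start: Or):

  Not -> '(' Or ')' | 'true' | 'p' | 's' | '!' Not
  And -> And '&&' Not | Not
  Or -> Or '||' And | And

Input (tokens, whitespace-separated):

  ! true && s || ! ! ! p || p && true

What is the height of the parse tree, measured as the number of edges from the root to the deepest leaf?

[Or [Or [Or [And [And [Not ! [Not true]]] && [Not s]]] || [And [Not ! [Not ! [Not ! [Not p]]]]]] || [And [And [Not p]] && [Not true]]]

7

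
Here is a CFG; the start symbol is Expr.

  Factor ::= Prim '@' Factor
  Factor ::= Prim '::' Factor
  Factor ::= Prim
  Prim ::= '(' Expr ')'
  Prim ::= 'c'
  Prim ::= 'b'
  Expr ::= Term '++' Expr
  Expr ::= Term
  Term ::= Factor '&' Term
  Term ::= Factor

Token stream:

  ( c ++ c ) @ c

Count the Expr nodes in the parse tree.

3

[Expr [Term [Factor [Prim ( [Expr [Term [Factor [Prim c]]] ++ [Expr [Term [Factor [Prim c]]]]] )] @ [Factor [Prim c]]]]]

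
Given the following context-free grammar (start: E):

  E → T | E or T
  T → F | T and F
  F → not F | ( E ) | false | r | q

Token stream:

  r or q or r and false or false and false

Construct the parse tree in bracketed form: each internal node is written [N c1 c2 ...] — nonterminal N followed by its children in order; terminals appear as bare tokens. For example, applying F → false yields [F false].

E
E or T
E or T or T
E or T or T or T
T or T or T or T
F or T or T or T
r or T or T or T
r or F or T or T
r or q or T or T
r or q or T and F or T
r or q or F and F or T
r or q or r and F or T
r or q or r and false or T
r or q or r and false or T and F
r or q or r and false or F and F
r or q or r and false or false and F
r or q or r and false or false and false

[E [E [E [E [T [F r]]] or [T [F q]]] or [T [T [F r]] and [F false]]] or [T [T [F false]] and [F false]]]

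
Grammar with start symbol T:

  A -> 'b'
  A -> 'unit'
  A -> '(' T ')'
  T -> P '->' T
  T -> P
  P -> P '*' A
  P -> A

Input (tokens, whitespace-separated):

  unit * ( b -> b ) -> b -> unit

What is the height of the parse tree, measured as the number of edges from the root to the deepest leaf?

[T [P [P [A unit]] * [A ( [T [P [A b]] -> [T [P [A b]]]] )]] -> [T [P [A b]] -> [T [P [A unit]]]]]

7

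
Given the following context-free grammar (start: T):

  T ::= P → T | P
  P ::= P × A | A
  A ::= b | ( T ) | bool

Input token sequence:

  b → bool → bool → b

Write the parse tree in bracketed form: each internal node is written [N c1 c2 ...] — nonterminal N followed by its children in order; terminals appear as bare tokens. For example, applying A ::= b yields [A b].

T
P → T
A → T
b → T
b → P → T
b → A → T
b → bool → T
b → bool → P → T
b → bool → A → T
b → bool → bool → T
b → bool → bool → P
b → bool → bool → A
b → bool → bool → b

[T [P [A b]] → [T [P [A bool]] → [T [P [A bool]] → [T [P [A b]]]]]]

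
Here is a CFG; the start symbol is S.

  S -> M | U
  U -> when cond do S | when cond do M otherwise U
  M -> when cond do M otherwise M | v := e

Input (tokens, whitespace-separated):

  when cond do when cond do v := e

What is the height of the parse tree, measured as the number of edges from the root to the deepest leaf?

6

[S [U when cond do [S [U when cond do [S [M v := e]]]]]]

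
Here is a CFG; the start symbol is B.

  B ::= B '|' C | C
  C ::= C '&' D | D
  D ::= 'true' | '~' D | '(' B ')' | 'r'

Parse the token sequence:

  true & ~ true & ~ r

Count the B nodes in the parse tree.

1

[B [C [C [C [D true]] & [D ~ [D true]]] & [D ~ [D r]]]]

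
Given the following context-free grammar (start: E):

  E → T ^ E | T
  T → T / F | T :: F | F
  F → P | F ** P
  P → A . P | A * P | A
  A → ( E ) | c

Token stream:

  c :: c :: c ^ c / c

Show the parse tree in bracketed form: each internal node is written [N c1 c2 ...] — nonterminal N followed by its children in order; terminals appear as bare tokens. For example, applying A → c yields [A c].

[E [T [T [T [F [P [A c]]]] :: [F [P [A c]]]] :: [F [P [A c]]]] ^ [E [T [T [F [P [A c]]]] / [F [P [A c]]]]]]

E
T ^ E
T :: F ^ E
T :: F :: F ^ E
F :: F :: F ^ E
P :: F :: F ^ E
A :: F :: F ^ E
c :: F :: F ^ E
c :: P :: F ^ E
c :: A :: F ^ E
c :: c :: F ^ E
c :: c :: P ^ E
c :: c :: A ^ E
c :: c :: c ^ E
c :: c :: c ^ T
c :: c :: c ^ T / F
c :: c :: c ^ F / F
c :: c :: c ^ P / F
c :: c :: c ^ A / F
c :: c :: c ^ c / F
c :: c :: c ^ c / P
c :: c :: c ^ c / A
c :: c :: c ^ c / c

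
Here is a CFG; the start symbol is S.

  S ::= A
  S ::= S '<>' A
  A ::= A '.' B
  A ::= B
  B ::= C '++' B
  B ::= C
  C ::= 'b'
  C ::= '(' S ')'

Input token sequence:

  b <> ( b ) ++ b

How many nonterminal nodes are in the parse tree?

[S [S [A [B [C b]]]] <> [A [B [C ( [S [A [B [C b]]]] )] ++ [B [C b]]]]]

14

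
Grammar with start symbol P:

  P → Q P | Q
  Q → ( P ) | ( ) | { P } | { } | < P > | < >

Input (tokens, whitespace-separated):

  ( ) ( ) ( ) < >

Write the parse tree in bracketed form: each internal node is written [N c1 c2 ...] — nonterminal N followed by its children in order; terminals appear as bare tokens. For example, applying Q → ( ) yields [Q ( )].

P
Q P
( ) P
( ) Q P
( ) ( ) P
( ) ( ) Q P
( ) ( ) ( ) P
( ) ( ) ( ) Q
( ) ( ) ( ) < >

[P [Q ( )] [P [Q ( )] [P [Q ( )] [P [Q < >]]]]]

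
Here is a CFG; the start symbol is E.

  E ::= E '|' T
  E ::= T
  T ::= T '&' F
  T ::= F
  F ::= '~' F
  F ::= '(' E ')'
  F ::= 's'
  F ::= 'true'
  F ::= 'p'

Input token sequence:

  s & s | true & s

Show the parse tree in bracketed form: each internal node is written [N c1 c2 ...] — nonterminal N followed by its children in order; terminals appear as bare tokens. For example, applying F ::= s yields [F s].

E
E | T
T | T
T & F | T
F & F | T
s & F | T
s & s | T
s & s | T & F
s & s | F & F
s & s | true & F
s & s | true & s

[E [E [T [T [F s]] & [F s]]] | [T [T [F true]] & [F s]]]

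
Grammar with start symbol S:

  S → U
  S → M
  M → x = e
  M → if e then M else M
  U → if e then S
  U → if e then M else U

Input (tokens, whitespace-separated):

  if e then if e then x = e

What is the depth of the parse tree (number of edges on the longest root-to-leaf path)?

[S [U if e then [S [U if e then [S [M x = e]]]]]]

6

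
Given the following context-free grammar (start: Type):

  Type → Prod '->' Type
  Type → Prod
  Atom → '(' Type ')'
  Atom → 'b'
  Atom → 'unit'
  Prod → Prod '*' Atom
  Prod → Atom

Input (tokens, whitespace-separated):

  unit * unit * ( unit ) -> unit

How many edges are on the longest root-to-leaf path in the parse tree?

[Type [Prod [Prod [Prod [Atom unit]] * [Atom unit]] * [Atom ( [Type [Prod [Atom unit]]] )]] -> [Type [Prod [Atom unit]]]]

6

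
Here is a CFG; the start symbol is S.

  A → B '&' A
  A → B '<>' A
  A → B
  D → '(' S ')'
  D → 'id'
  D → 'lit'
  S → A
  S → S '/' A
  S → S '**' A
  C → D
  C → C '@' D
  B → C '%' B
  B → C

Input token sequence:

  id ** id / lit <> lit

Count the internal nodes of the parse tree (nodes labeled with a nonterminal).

19

[S [S [S [A [B [C [D id]]]]] ** [A [B [C [D id]]]]] / [A [B [C [D lit]]] <> [A [B [C [D lit]]]]]]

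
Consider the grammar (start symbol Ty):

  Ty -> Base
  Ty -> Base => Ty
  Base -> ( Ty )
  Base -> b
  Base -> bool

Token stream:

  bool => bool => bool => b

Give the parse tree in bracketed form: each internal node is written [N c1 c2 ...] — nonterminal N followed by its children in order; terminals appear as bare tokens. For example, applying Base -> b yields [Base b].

[Ty [Base bool] => [Ty [Base bool] => [Ty [Base bool] => [Ty [Base b]]]]]

Ty
Base => Ty
bool => Ty
bool => Base => Ty
bool => bool => Ty
bool => bool => Base => Ty
bool => bool => bool => Ty
bool => bool => bool => Base
bool => bool => bool => b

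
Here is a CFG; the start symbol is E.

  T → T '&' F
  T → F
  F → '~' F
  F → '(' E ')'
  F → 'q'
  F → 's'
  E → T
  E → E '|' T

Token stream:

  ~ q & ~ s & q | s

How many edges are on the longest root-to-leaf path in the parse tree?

[E [E [T [T [T [F ~ [F q]]] & [F ~ [F s]]] & [F q]]] | [T [F s]]]

7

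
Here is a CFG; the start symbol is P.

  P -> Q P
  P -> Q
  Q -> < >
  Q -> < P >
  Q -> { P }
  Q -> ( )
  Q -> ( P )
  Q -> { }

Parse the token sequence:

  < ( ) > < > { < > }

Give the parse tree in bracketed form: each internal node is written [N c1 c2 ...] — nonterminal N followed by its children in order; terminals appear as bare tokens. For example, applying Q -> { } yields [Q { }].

P
Q P
< P > P
< Q > P
< ( ) > P
< ( ) > Q P
< ( ) > < > P
< ( ) > < > Q
< ( ) > < > { P }
< ( ) > < > { Q }
< ( ) > < > { < > }

[P [Q < [P [Q ( )]] >] [P [Q < >] [P [Q { [P [Q < >]] }]]]]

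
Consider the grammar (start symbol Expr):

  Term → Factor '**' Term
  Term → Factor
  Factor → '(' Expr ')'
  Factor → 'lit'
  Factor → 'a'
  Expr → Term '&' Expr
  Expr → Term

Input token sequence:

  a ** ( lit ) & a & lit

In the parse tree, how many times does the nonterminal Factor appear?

[Expr [Term [Factor a] ** [Term [Factor ( [Expr [Term [Factor lit]]] )]]] & [Expr [Term [Factor a]] & [Expr [Term [Factor lit]]]]]

5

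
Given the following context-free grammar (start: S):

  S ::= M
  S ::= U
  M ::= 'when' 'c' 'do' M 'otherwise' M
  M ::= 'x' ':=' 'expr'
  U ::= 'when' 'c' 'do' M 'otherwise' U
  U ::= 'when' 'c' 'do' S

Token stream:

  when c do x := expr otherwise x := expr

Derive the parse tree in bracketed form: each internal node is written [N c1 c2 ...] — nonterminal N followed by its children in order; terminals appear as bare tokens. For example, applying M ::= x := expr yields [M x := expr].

S
M
when c do M otherwise M
when c do x := expr otherwise M
when c do x := expr otherwise x := expr

[S [M when c do [M x := expr] otherwise [M x := expr]]]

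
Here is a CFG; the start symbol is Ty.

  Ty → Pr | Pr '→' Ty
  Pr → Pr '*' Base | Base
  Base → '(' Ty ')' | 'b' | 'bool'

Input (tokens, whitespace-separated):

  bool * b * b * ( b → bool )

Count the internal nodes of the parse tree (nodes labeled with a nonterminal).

[Ty [Pr [Pr [Pr [Pr [Base bool]] * [Base b]] * [Base b]] * [Base ( [Ty [Pr [Base b]] → [Ty [Pr [Base bool]]]] )]]]

15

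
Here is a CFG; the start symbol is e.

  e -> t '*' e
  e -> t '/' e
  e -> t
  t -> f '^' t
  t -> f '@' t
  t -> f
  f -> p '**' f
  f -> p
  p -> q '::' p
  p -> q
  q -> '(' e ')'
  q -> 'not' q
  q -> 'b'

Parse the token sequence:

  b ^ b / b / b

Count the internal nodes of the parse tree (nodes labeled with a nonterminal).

[e [t [f [p [q b]]] ^ [t [f [p [q b]]]]] / [e [t [f [p [q b]]]] / [e [t [f [p [q b]]]]]]]

19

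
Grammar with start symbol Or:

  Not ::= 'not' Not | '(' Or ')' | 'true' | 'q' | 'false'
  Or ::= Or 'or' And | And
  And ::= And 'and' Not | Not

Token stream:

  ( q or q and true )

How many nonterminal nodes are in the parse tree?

11

[Or [And [Not ( [Or [Or [And [Not q]]] or [And [And [Not q]] and [Not true]]] )]]]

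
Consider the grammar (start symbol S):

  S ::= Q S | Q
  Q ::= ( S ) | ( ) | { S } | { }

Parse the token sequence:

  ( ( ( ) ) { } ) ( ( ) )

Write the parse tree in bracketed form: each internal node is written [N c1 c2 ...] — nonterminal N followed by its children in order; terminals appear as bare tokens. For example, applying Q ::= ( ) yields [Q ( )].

S
Q S
( S ) S
( Q S ) S
( ( S ) S ) S
( ( Q ) S ) S
( ( ( ) ) S ) S
( ( ( ) ) Q ) S
( ( ( ) ) { } ) S
( ( ( ) ) { } ) Q
( ( ( ) ) { } ) ( S )
( ( ( ) ) { } ) ( Q )
( ( ( ) ) { } ) ( ( ) )

[S [Q ( [S [Q ( [S [Q ( )]] )] [S [Q { }]]] )] [S [Q ( [S [Q ( )]] )]]]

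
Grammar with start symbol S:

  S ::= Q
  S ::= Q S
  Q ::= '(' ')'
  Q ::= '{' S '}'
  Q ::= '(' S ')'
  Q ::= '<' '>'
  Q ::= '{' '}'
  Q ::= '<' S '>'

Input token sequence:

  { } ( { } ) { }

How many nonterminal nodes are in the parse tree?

[S [Q { }] [S [Q ( [S [Q { }]] )] [S [Q { }]]]]

8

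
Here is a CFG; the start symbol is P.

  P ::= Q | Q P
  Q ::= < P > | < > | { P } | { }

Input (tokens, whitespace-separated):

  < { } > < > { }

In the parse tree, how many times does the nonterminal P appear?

4

[P [Q < [P [Q { }]] >] [P [Q < >] [P [Q { }]]]]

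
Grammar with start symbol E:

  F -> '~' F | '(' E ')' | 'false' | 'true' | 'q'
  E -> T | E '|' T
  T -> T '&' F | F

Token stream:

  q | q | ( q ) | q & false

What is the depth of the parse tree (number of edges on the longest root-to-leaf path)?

[E [E [E [E [T [F q]]] | [T [F q]]] | [T [F ( [E [T [F q]]] )]]] | [T [T [F q]] & [F false]]]

7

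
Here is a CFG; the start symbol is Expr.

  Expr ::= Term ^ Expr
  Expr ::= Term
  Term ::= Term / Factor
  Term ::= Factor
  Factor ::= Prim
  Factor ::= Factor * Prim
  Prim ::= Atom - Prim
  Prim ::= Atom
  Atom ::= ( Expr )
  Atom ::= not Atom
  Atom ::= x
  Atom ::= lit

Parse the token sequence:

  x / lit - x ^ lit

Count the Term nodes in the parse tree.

[Expr [Term [Term [Factor [Prim [Atom x]]]] / [Factor [Prim [Atom lit] - [Prim [Atom x]]]]] ^ [Expr [Term [Factor [Prim [Atom lit]]]]]]

3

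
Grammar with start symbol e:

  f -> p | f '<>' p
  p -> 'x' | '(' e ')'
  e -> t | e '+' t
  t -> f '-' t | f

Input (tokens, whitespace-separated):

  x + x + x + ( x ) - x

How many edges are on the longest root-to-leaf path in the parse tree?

8

[e [e [e [e [t [f [p x]]]] + [t [f [p x]]]] + [t [f [p x]]]] + [t [f [p ( [e [t [f [p x]]]] )]] - [t [f [p x]]]]]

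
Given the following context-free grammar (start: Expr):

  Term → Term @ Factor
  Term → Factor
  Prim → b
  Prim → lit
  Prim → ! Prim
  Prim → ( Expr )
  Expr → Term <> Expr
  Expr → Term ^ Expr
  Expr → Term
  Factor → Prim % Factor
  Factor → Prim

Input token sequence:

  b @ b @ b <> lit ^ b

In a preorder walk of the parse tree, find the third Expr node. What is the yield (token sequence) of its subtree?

b

[Expr [Term [Term [Term [Factor [Prim b]]] @ [Factor [Prim b]]] @ [Factor [Prim b]]] <> [Expr [Term [Factor [Prim lit]]] ^ [Expr [Term [Factor [Prim b]]]]]]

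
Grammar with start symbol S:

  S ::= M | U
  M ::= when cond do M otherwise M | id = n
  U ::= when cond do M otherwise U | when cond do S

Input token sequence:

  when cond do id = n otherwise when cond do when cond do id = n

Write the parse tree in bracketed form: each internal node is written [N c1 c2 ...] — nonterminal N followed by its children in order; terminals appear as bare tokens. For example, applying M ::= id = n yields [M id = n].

S
U
when cond do M otherwise U
when cond do id = n otherwise U
when cond do id = n otherwise when cond do S
when cond do id = n otherwise when cond do U
when cond do id = n otherwise when cond do when cond do S
when cond do id = n otherwise when cond do when cond do M
when cond do id = n otherwise when cond do when cond do id = n

[S [U when cond do [M id = n] otherwise [U when cond do [S [U when cond do [S [M id = n]]]]]]]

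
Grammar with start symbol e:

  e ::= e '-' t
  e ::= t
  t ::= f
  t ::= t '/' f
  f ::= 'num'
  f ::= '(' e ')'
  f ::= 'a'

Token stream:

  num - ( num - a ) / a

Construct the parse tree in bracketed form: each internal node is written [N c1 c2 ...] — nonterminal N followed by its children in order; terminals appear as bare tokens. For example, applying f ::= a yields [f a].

[e [e [t [f num]]] - [t [t [f ( [e [e [t [f num]]] - [t [f a]]] )]] / [f a]]]

e
e - t
t - t
f - t
num - t
num - t / f
num - f / f
num - ( e ) / f
num - ( e - t ) / f
num - ( t - t ) / f
num - ( f - t ) / f
num - ( num - t ) / f
num - ( num - f ) / f
num - ( num - a ) / f
num - ( num - a ) / a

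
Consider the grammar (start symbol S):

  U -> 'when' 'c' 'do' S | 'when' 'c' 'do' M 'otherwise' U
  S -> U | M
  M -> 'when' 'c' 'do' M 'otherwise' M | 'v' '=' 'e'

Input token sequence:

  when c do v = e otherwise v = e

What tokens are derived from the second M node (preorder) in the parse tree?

[S [M when c do [M v = e] otherwise [M v = e]]]

v = e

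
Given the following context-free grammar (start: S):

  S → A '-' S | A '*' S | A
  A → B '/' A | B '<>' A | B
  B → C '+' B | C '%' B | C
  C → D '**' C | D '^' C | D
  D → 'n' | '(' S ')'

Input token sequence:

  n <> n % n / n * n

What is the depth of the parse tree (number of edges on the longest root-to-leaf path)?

7

[S [A [B [C [D n]]] <> [A [B [C [D n]] % [B [C [D n]]]] / [A [B [C [D n]]]]]] * [S [A [B [C [D n]]]]]]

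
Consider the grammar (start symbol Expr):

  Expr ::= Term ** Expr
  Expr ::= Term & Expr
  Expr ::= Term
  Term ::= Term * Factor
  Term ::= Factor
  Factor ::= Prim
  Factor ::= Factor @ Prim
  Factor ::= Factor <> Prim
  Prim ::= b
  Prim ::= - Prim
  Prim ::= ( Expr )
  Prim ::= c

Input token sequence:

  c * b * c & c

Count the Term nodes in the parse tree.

[Expr [Term [Term [Term [Factor [Prim c]]] * [Factor [Prim b]]] * [Factor [Prim c]]] & [Expr [Term [Factor [Prim c]]]]]

4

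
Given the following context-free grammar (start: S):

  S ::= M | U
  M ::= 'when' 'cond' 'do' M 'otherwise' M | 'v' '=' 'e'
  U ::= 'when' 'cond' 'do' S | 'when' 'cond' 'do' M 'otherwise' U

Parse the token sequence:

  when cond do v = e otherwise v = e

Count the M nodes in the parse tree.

3

[S [M when cond do [M v = e] otherwise [M v = e]]]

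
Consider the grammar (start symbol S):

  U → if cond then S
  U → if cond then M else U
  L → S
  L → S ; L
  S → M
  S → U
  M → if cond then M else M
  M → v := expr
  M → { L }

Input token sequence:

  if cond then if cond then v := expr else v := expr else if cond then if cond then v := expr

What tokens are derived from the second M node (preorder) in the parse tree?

v := expr

[S [U if cond then [M if cond then [M v := expr] else [M v := expr]] else [U if cond then [S [U if cond then [S [M v := expr]]]]]]]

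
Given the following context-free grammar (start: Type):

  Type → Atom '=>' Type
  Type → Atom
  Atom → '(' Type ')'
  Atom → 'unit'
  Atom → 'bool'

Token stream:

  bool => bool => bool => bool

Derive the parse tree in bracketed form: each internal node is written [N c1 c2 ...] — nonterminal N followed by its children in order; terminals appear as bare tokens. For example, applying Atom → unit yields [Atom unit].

[Type [Atom bool] => [Type [Atom bool] => [Type [Atom bool] => [Type [Atom bool]]]]]

Type
Atom => Type
bool => Type
bool => Atom => Type
bool => bool => Type
bool => bool => Atom => Type
bool => bool => bool => Type
bool => bool => bool => Atom
bool => bool => bool => bool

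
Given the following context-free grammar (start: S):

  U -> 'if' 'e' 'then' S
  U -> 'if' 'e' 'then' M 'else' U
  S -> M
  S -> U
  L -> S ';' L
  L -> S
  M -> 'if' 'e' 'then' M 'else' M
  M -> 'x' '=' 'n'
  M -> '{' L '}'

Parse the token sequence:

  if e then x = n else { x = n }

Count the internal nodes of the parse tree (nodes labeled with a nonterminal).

[S [M if e then [M x = n] else [M { [L [S [M x = n]]] }]]]

7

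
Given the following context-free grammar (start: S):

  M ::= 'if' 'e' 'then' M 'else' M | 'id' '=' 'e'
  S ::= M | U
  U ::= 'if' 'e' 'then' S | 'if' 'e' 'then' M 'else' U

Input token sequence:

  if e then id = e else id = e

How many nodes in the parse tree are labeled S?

1

[S [M if e then [M id = e] else [M id = e]]]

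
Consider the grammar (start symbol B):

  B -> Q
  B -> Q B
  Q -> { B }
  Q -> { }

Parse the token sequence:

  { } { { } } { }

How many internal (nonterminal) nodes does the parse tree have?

8

[B [Q { }] [B [Q { [B [Q { }]] }] [B [Q { }]]]]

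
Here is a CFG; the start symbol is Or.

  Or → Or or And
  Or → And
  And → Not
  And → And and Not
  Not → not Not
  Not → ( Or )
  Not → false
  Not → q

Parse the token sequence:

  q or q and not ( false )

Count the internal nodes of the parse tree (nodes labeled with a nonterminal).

[Or [Or [And [Not q]]] or [And [And [Not q]] and [Not not [Not ( [Or [And [Not false]]] )]]]]

12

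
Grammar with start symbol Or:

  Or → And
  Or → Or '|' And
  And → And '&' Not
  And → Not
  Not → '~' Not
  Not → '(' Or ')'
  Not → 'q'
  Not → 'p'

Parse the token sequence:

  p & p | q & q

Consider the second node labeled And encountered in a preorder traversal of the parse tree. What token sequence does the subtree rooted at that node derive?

[Or [Or [And [And [Not p]] & [Not p]]] | [And [And [Not q]] & [Not q]]]

p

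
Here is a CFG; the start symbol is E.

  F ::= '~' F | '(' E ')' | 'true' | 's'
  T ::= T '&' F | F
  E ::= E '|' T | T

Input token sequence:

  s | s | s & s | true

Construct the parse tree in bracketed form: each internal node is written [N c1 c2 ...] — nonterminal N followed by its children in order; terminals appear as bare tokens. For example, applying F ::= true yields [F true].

E
E | T
E | T | T
E | T | T | T
T | T | T | T
F | T | T | T
s | T | T | T
s | F | T | T
s | s | T | T
s | s | T & F | T
s | s | F & F | T
s | s | s & F | T
s | s | s & s | T
s | s | s & s | F
s | s | s & s | true

[E [E [E [E [T [F s]]] | [T [F s]]] | [T [T [F s]] & [F s]]] | [T [F true]]]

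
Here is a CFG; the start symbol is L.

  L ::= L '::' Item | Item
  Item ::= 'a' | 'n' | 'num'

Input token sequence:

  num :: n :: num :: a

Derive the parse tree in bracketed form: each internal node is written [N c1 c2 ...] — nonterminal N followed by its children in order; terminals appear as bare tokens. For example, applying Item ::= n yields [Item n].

L
L :: Item
L :: Item :: Item
L :: Item :: Item :: Item
Item :: Item :: Item :: Item
num :: Item :: Item :: Item
num :: n :: Item :: Item
num :: n :: num :: Item
num :: n :: num :: a

[L [L [L [L [Item num]] :: [Item n]] :: [Item num]] :: [Item a]]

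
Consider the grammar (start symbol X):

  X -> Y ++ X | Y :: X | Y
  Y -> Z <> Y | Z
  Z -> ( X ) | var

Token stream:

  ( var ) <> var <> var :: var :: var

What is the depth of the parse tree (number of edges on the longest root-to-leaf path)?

[X [Y [Z ( [X [Y [Z var]]] )] <> [Y [Z var] <> [Y [Z var]]]] :: [X [Y [Z var]] :: [X [Y [Z var]]]]]

6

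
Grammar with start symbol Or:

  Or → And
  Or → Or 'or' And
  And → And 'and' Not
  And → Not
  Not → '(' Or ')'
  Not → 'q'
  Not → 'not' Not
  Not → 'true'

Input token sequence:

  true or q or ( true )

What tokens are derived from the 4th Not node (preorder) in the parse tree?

[Or [Or [Or [And [Not true]]] or [And [Not q]]] or [And [Not ( [Or [And [Not true]]] )]]]

true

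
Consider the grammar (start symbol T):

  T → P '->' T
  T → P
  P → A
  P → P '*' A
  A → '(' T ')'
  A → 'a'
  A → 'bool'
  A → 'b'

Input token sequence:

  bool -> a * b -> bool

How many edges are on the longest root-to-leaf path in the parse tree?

[T [P [A bool]] -> [T [P [P [A a]] * [A b]] -> [T [P [A bool]]]]]

5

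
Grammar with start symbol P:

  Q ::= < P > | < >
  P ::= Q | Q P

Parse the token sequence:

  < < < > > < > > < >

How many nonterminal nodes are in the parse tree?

[P [Q < [P [Q < [P [Q < >]] >] [P [Q < >]]] >] [P [Q < >]]]

10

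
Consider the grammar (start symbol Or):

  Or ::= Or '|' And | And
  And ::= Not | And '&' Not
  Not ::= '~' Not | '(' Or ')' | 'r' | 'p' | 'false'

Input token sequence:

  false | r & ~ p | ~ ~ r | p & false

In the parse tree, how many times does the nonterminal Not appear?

9

[Or [Or [Or [Or [And [Not false]]] | [And [And [Not r]] & [Not ~ [Not p]]]] | [And [Not ~ [Not ~ [Not r]]]]] | [And [And [Not p]] & [Not false]]]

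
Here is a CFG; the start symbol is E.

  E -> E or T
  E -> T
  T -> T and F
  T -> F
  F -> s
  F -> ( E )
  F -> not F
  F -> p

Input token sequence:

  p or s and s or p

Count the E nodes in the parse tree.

[E [E [E [T [F p]]] or [T [T [F s]] and [F s]]] or [T [F p]]]

3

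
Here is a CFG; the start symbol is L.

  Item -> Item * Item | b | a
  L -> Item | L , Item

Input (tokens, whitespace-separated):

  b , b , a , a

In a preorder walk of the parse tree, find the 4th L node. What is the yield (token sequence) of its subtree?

b

[L [L [L [L [Item b]] , [Item b]] , [Item a]] , [Item a]]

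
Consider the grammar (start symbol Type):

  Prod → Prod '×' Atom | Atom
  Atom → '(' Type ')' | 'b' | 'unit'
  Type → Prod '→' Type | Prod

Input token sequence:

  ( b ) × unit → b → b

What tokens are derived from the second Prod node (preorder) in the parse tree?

( b )

[Type [Prod [Prod [Atom ( [Type [Prod [Atom b]]] )]] × [Atom unit]] → [Type [Prod [Atom b]] → [Type [Prod [Atom b]]]]]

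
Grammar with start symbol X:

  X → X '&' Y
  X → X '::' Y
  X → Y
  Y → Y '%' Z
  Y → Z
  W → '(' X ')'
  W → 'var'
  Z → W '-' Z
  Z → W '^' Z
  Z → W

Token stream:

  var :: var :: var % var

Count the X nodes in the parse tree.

3

[X [X [X [Y [Z [W var]]]] :: [Y [Z [W var]]]] :: [Y [Y [Z [W var]]] % [Z [W var]]]]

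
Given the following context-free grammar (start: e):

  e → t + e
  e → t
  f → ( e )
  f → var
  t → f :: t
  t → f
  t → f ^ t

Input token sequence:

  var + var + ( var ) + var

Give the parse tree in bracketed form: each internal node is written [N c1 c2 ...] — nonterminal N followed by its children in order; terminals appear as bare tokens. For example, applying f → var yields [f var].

[e [t [f var]] + [e [t [f var]] + [e [t [f ( [e [t [f var]]] )]] + [e [t [f var]]]]]]

e
t + e
f + e
var + e
var + t + e
var + f + e
var + var + e
var + var + t + e
var + var + f + e
var + var + ( e ) + e
var + var + ( t ) + e
var + var + ( f ) + e
var + var + ( var ) + e
var + var + ( var ) + t
var + var + ( var ) + f
var + var + ( var ) + var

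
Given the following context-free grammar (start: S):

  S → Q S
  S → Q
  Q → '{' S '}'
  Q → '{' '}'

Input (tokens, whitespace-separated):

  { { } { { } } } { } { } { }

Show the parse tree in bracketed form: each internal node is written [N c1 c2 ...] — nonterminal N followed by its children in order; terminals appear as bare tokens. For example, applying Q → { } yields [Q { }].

S
Q S
{ S } S
{ Q S } S
{ { } S } S
{ { } Q } S
{ { } { S } } S
{ { } { Q } } S
{ { } { { } } } S
{ { } { { } } } Q S
{ { } { { } } } { } S
{ { } { { } } } { } Q S
{ { } { { } } } { } { } S
{ { } { { } } } { } { } Q
{ { } { { } } } { } { } { }

[S [Q { [S [Q { }] [S [Q { [S [Q { }]] }]]] }] [S [Q { }] [S [Q { }] [S [Q { }]]]]]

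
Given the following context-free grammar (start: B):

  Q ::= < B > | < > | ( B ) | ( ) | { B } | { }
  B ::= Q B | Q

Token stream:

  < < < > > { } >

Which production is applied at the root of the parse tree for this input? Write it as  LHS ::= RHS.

[B [Q < [B [Q < [B [Q < >]] >] [B [Q { }]]] >]]

B ::= Q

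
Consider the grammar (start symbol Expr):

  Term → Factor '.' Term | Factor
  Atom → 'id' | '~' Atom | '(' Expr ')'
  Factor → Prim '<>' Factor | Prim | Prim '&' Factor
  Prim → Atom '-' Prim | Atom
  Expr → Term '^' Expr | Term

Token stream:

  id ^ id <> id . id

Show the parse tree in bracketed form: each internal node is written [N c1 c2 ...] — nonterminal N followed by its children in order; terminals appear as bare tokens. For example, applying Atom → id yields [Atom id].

[Expr [Term [Factor [Prim [Atom id]]]] ^ [Expr [Term [Factor [Prim [Atom id]] <> [Factor [Prim [Atom id]]]] . [Term [Factor [Prim [Atom id]]]]]]]

Expr
Term ^ Expr
Factor ^ Expr
Prim ^ Expr
Atom ^ Expr
id ^ Expr
id ^ Term
id ^ Factor . Term
id ^ Prim <> Factor . Term
id ^ Atom <> Factor . Term
id ^ id <> Factor . Term
id ^ id <> Prim . Term
id ^ id <> Atom . Term
id ^ id <> id . Term
id ^ id <> id . Factor
id ^ id <> id . Prim
id ^ id <> id . Atom
id ^ id <> id . id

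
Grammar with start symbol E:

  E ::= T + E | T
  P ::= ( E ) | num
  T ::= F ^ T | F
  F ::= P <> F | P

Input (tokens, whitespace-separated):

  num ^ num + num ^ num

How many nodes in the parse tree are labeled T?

[E [T [F [P num]] ^ [T [F [P num]]]] + [E [T [F [P num]] ^ [T [F [P num]]]]]]

4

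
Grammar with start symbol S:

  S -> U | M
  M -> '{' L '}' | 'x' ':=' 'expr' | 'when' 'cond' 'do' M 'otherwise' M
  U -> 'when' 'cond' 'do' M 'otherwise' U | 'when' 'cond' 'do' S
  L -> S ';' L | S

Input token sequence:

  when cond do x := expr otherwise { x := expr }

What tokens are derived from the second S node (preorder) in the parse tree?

x := expr

[S [M when cond do [M x := expr] otherwise [M { [L [S [M x := expr]]] }]]]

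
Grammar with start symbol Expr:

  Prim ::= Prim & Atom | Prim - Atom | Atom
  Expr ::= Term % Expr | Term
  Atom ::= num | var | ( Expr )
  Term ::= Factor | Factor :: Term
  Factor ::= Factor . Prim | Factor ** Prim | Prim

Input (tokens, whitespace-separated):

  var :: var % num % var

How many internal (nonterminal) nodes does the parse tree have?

[Expr [Term [Factor [Prim [Atom var]]] :: [Term [Factor [Prim [Atom var]]]]] % [Expr [Term [Factor [Prim [Atom num]]]] % [Expr [Term [Factor [Prim [Atom var]]]]]]]

19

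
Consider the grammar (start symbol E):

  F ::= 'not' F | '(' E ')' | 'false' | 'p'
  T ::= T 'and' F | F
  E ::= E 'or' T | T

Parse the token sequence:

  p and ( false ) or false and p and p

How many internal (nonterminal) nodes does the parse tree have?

15

[E [E [T [T [F p]] and [F ( [E [T [F false]]] )]]] or [T [T [T [F false]] and [F p]] and [F p]]]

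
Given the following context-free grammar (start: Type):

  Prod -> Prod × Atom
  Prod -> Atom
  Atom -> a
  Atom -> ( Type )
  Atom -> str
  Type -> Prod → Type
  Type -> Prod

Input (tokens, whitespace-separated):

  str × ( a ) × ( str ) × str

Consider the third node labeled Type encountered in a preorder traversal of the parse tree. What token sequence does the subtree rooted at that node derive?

str

[Type [Prod [Prod [Prod [Prod [Atom str]] × [Atom ( [Type [Prod [Atom a]]] )]] × [Atom ( [Type [Prod [Atom str]]] )]] × [Atom str]]]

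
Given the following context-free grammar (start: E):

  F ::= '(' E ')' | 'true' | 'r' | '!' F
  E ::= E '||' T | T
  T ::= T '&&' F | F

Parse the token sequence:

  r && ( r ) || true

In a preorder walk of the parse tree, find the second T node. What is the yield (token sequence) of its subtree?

r

[E [E [T [T [F r]] && [F ( [E [T [F r]]] )]]] || [T [F true]]]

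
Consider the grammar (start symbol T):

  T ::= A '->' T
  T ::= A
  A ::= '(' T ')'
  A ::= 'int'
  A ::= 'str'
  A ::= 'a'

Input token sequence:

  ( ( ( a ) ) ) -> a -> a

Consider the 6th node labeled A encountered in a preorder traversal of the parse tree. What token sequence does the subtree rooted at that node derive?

[T [A ( [T [A ( [T [A ( [T [A a]] )]] )]] )] -> [T [A a] -> [T [A a]]]]

a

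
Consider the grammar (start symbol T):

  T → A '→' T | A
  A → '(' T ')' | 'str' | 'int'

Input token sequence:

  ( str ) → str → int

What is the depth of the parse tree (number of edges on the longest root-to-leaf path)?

4

[T [A ( [T [A str]] )] → [T [A str] → [T [A int]]]]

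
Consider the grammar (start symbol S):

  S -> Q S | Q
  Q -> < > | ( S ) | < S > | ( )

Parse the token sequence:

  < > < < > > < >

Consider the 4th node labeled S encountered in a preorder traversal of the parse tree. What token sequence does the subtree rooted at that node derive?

< >

[S [Q < >] [S [Q < [S [Q < >]] >] [S [Q < >]]]]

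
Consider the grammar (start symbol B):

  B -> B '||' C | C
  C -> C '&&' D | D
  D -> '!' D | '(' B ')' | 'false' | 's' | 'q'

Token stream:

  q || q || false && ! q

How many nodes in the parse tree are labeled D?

[B [B [B [C [D q]]] || [C [D q]]] || [C [C [D false]] && [D ! [D q]]]]

5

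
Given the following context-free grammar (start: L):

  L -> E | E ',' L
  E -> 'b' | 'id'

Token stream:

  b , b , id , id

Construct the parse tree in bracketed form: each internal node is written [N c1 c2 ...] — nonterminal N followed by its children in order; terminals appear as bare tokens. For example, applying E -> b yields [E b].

[L [E b] , [L [E b] , [L [E id] , [L [E id]]]]]

L
E , L
b , L
b , E , L
b , b , L
b , b , E , L
b , b , id , L
b , b , id , E
b , b , id , id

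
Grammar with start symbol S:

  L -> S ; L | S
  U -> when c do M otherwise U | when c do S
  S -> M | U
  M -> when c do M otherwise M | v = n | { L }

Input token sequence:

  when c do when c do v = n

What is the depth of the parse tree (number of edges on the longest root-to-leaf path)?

6

[S [U when c do [S [U when c do [S [M v = n]]]]]]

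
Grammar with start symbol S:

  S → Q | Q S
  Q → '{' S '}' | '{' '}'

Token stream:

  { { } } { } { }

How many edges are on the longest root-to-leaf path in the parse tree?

[S [Q { [S [Q { }]] }] [S [Q { }] [S [Q { }]]]]

4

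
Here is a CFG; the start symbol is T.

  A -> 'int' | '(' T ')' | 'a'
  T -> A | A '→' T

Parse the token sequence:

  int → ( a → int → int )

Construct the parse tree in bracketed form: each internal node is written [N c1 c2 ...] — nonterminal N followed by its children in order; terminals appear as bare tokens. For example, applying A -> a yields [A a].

[T [A int] → [T [A ( [T [A a] → [T [A int] → [T [A int]]]] )]]]

T
A → T
int → T
int → A
int → ( T )
int → ( A → T )
int → ( a → T )
int → ( a → A → T )
int → ( a → int → T )
int → ( a → int → A )
int → ( a → int → int )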